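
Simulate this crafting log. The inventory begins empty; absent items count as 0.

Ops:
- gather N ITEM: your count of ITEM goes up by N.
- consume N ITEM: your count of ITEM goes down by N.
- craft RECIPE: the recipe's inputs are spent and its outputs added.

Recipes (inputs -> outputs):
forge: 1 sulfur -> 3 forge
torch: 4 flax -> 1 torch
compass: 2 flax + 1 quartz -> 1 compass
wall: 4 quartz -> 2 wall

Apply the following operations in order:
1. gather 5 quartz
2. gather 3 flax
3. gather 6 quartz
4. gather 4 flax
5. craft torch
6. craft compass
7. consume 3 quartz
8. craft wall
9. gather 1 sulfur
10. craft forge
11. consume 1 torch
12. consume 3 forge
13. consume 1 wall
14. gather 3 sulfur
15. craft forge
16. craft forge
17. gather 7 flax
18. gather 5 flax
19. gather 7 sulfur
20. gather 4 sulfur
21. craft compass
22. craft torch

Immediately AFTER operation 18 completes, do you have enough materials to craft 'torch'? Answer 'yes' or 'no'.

After 1 (gather 5 quartz): quartz=5
After 2 (gather 3 flax): flax=3 quartz=5
After 3 (gather 6 quartz): flax=3 quartz=11
After 4 (gather 4 flax): flax=7 quartz=11
After 5 (craft torch): flax=3 quartz=11 torch=1
After 6 (craft compass): compass=1 flax=1 quartz=10 torch=1
After 7 (consume 3 quartz): compass=1 flax=1 quartz=7 torch=1
After 8 (craft wall): compass=1 flax=1 quartz=3 torch=1 wall=2
After 9 (gather 1 sulfur): compass=1 flax=1 quartz=3 sulfur=1 torch=1 wall=2
After 10 (craft forge): compass=1 flax=1 forge=3 quartz=3 torch=1 wall=2
After 11 (consume 1 torch): compass=1 flax=1 forge=3 quartz=3 wall=2
After 12 (consume 3 forge): compass=1 flax=1 quartz=3 wall=2
After 13 (consume 1 wall): compass=1 flax=1 quartz=3 wall=1
After 14 (gather 3 sulfur): compass=1 flax=1 quartz=3 sulfur=3 wall=1
After 15 (craft forge): compass=1 flax=1 forge=3 quartz=3 sulfur=2 wall=1
After 16 (craft forge): compass=1 flax=1 forge=6 quartz=3 sulfur=1 wall=1
After 17 (gather 7 flax): compass=1 flax=8 forge=6 quartz=3 sulfur=1 wall=1
After 18 (gather 5 flax): compass=1 flax=13 forge=6 quartz=3 sulfur=1 wall=1

Answer: yes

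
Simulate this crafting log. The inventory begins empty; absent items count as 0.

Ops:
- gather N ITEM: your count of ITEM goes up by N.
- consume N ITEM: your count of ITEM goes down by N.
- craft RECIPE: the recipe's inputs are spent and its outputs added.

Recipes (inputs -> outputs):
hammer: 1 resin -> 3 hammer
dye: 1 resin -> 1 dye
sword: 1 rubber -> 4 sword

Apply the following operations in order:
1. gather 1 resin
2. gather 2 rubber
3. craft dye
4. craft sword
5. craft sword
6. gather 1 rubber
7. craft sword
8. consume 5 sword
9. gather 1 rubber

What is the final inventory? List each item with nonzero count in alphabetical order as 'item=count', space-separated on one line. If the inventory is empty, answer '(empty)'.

Answer: dye=1 rubber=1 sword=7

Derivation:
After 1 (gather 1 resin): resin=1
After 2 (gather 2 rubber): resin=1 rubber=2
After 3 (craft dye): dye=1 rubber=2
After 4 (craft sword): dye=1 rubber=1 sword=4
After 5 (craft sword): dye=1 sword=8
After 6 (gather 1 rubber): dye=1 rubber=1 sword=8
After 7 (craft sword): dye=1 sword=12
After 8 (consume 5 sword): dye=1 sword=7
After 9 (gather 1 rubber): dye=1 rubber=1 sword=7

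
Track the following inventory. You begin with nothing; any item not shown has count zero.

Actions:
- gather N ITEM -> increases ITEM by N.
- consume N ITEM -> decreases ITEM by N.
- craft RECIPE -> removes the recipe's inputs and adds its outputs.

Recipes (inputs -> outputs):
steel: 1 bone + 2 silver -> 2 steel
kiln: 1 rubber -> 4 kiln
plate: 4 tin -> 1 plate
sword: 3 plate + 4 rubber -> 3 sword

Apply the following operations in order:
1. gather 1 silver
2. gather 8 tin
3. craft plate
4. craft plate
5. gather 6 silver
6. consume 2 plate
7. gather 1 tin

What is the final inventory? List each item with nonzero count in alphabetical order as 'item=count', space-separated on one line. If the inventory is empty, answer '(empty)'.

Answer: silver=7 tin=1

Derivation:
After 1 (gather 1 silver): silver=1
After 2 (gather 8 tin): silver=1 tin=8
After 3 (craft plate): plate=1 silver=1 tin=4
After 4 (craft plate): plate=2 silver=1
After 5 (gather 6 silver): plate=2 silver=7
After 6 (consume 2 plate): silver=7
After 7 (gather 1 tin): silver=7 tin=1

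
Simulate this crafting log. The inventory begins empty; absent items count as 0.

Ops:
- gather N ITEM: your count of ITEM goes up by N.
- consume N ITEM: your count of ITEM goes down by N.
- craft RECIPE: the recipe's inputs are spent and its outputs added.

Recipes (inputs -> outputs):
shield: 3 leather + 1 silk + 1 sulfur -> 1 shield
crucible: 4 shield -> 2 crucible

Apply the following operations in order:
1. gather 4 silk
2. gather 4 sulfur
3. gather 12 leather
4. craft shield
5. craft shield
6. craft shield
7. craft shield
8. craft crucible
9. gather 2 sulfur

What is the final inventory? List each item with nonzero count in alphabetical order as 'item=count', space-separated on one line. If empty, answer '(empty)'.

After 1 (gather 4 silk): silk=4
After 2 (gather 4 sulfur): silk=4 sulfur=4
After 3 (gather 12 leather): leather=12 silk=4 sulfur=4
After 4 (craft shield): leather=9 shield=1 silk=3 sulfur=3
After 5 (craft shield): leather=6 shield=2 silk=2 sulfur=2
After 6 (craft shield): leather=3 shield=3 silk=1 sulfur=1
After 7 (craft shield): shield=4
After 8 (craft crucible): crucible=2
After 9 (gather 2 sulfur): crucible=2 sulfur=2

Answer: crucible=2 sulfur=2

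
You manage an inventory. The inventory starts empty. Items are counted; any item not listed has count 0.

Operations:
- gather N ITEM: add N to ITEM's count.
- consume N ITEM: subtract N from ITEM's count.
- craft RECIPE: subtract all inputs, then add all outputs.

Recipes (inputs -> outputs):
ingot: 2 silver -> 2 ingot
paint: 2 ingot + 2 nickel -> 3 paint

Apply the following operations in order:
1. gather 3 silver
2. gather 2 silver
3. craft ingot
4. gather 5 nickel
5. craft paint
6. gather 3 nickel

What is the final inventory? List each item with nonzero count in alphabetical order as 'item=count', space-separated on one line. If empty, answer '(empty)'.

After 1 (gather 3 silver): silver=3
After 2 (gather 2 silver): silver=5
After 3 (craft ingot): ingot=2 silver=3
After 4 (gather 5 nickel): ingot=2 nickel=5 silver=3
After 5 (craft paint): nickel=3 paint=3 silver=3
After 6 (gather 3 nickel): nickel=6 paint=3 silver=3

Answer: nickel=6 paint=3 silver=3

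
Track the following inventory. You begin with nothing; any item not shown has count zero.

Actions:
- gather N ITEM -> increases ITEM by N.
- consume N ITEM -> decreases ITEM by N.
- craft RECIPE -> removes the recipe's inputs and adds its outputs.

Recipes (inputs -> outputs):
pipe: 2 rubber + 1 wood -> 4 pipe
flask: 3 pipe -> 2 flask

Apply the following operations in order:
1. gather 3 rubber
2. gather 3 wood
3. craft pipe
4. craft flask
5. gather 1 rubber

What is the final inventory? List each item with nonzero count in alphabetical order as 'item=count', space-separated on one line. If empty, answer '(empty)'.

Answer: flask=2 pipe=1 rubber=2 wood=2

Derivation:
After 1 (gather 3 rubber): rubber=3
After 2 (gather 3 wood): rubber=3 wood=3
After 3 (craft pipe): pipe=4 rubber=1 wood=2
After 4 (craft flask): flask=2 pipe=1 rubber=1 wood=2
After 5 (gather 1 rubber): flask=2 pipe=1 rubber=2 wood=2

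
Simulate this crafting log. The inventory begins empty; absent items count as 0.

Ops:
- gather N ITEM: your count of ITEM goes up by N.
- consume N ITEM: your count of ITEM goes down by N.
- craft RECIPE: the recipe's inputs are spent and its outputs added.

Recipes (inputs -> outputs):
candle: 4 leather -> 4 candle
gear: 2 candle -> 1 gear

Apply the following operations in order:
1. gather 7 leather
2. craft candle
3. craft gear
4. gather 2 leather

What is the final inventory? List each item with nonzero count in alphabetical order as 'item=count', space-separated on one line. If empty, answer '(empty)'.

After 1 (gather 7 leather): leather=7
After 2 (craft candle): candle=4 leather=3
After 3 (craft gear): candle=2 gear=1 leather=3
After 4 (gather 2 leather): candle=2 gear=1 leather=5

Answer: candle=2 gear=1 leather=5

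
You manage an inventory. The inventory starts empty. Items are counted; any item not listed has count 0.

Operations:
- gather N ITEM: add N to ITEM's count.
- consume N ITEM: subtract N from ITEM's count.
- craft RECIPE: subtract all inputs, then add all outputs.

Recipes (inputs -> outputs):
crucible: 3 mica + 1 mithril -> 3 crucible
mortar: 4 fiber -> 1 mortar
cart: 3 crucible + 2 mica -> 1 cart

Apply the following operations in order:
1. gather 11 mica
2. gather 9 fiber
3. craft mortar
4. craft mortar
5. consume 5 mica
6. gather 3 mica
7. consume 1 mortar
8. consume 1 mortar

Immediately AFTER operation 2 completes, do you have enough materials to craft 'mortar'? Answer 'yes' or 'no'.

Answer: yes

Derivation:
After 1 (gather 11 mica): mica=11
After 2 (gather 9 fiber): fiber=9 mica=11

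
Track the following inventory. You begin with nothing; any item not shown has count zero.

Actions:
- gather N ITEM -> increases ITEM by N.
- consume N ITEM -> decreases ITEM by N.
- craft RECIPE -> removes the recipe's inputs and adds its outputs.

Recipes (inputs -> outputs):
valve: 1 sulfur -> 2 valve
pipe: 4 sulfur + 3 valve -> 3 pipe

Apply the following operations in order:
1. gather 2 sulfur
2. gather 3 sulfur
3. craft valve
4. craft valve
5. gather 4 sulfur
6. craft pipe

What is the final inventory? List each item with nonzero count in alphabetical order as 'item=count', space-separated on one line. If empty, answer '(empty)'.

After 1 (gather 2 sulfur): sulfur=2
After 2 (gather 3 sulfur): sulfur=5
After 3 (craft valve): sulfur=4 valve=2
After 4 (craft valve): sulfur=3 valve=4
After 5 (gather 4 sulfur): sulfur=7 valve=4
After 6 (craft pipe): pipe=3 sulfur=3 valve=1

Answer: pipe=3 sulfur=3 valve=1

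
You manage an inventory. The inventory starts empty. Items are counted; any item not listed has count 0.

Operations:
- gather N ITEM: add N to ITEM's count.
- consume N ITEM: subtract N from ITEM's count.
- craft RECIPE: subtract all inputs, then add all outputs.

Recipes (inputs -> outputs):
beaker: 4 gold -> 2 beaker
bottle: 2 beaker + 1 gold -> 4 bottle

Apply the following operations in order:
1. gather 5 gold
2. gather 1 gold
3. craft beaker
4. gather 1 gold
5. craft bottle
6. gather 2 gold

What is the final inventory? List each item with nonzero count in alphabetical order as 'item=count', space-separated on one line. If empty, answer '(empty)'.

After 1 (gather 5 gold): gold=5
After 2 (gather 1 gold): gold=6
After 3 (craft beaker): beaker=2 gold=2
After 4 (gather 1 gold): beaker=2 gold=3
After 5 (craft bottle): bottle=4 gold=2
After 6 (gather 2 gold): bottle=4 gold=4

Answer: bottle=4 gold=4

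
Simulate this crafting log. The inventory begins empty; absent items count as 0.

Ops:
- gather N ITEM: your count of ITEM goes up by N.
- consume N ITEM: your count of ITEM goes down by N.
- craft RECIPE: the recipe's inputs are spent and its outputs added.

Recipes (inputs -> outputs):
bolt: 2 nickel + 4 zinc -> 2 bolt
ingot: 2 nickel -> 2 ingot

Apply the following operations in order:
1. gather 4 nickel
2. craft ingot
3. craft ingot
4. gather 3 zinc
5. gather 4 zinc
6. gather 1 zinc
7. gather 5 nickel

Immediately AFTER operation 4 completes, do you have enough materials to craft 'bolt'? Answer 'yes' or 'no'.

Answer: no

Derivation:
After 1 (gather 4 nickel): nickel=4
After 2 (craft ingot): ingot=2 nickel=2
After 3 (craft ingot): ingot=4
After 4 (gather 3 zinc): ingot=4 zinc=3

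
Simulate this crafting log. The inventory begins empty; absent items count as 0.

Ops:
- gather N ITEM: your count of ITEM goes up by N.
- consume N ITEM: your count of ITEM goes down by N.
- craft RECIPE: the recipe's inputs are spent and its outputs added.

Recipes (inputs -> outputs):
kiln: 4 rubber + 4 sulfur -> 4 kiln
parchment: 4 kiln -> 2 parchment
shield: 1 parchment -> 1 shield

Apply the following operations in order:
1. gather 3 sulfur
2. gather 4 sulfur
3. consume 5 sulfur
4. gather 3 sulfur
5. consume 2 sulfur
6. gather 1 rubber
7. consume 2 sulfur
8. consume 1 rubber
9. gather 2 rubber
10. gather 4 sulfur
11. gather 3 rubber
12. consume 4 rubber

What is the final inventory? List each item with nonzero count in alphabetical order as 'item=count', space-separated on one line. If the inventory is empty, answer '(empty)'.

Answer: rubber=1 sulfur=5

Derivation:
After 1 (gather 3 sulfur): sulfur=3
After 2 (gather 4 sulfur): sulfur=7
After 3 (consume 5 sulfur): sulfur=2
After 4 (gather 3 sulfur): sulfur=5
After 5 (consume 2 sulfur): sulfur=3
After 6 (gather 1 rubber): rubber=1 sulfur=3
After 7 (consume 2 sulfur): rubber=1 sulfur=1
After 8 (consume 1 rubber): sulfur=1
After 9 (gather 2 rubber): rubber=2 sulfur=1
After 10 (gather 4 sulfur): rubber=2 sulfur=5
After 11 (gather 3 rubber): rubber=5 sulfur=5
After 12 (consume 4 rubber): rubber=1 sulfur=5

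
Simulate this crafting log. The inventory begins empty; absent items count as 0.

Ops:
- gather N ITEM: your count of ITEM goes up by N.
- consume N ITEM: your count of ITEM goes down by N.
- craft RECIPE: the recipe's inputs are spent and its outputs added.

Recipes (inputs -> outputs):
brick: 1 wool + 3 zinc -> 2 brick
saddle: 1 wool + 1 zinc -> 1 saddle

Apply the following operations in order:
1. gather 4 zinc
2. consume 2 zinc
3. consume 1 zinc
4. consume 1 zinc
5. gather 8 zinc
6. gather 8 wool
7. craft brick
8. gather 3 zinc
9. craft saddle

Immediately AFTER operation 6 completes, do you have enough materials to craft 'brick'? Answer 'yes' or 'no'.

After 1 (gather 4 zinc): zinc=4
After 2 (consume 2 zinc): zinc=2
After 3 (consume 1 zinc): zinc=1
After 4 (consume 1 zinc): (empty)
After 5 (gather 8 zinc): zinc=8
After 6 (gather 8 wool): wool=8 zinc=8

Answer: yes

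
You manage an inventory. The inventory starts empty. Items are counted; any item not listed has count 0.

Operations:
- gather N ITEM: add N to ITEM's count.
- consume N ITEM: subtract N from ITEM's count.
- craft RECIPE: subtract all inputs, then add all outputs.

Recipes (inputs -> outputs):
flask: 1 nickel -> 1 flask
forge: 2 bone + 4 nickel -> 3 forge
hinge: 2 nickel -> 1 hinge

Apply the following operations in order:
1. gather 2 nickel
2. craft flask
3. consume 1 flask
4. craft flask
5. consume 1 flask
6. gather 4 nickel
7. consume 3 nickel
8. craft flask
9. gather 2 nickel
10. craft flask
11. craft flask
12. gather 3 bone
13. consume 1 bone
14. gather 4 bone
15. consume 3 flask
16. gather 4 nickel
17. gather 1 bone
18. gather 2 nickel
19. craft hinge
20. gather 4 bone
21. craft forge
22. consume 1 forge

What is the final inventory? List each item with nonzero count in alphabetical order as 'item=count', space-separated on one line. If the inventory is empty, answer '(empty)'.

Answer: bone=9 forge=2 hinge=1

Derivation:
After 1 (gather 2 nickel): nickel=2
After 2 (craft flask): flask=1 nickel=1
After 3 (consume 1 flask): nickel=1
After 4 (craft flask): flask=1
After 5 (consume 1 flask): (empty)
After 6 (gather 4 nickel): nickel=4
After 7 (consume 3 nickel): nickel=1
After 8 (craft flask): flask=1
After 9 (gather 2 nickel): flask=1 nickel=2
After 10 (craft flask): flask=2 nickel=1
After 11 (craft flask): flask=3
After 12 (gather 3 bone): bone=3 flask=3
After 13 (consume 1 bone): bone=2 flask=3
After 14 (gather 4 bone): bone=6 flask=3
After 15 (consume 3 flask): bone=6
After 16 (gather 4 nickel): bone=6 nickel=4
After 17 (gather 1 bone): bone=7 nickel=4
After 18 (gather 2 nickel): bone=7 nickel=6
After 19 (craft hinge): bone=7 hinge=1 nickel=4
After 20 (gather 4 bone): bone=11 hinge=1 nickel=4
After 21 (craft forge): bone=9 forge=3 hinge=1
After 22 (consume 1 forge): bone=9 forge=2 hinge=1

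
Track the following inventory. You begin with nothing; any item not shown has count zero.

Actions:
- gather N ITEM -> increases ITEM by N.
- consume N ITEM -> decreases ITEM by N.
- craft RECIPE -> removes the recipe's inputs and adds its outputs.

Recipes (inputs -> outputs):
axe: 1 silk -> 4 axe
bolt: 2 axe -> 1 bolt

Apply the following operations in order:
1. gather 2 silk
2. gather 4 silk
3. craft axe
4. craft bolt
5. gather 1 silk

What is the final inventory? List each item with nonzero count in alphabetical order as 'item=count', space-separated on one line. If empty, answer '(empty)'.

Answer: axe=2 bolt=1 silk=6

Derivation:
After 1 (gather 2 silk): silk=2
After 2 (gather 4 silk): silk=6
After 3 (craft axe): axe=4 silk=5
After 4 (craft bolt): axe=2 bolt=1 silk=5
After 5 (gather 1 silk): axe=2 bolt=1 silk=6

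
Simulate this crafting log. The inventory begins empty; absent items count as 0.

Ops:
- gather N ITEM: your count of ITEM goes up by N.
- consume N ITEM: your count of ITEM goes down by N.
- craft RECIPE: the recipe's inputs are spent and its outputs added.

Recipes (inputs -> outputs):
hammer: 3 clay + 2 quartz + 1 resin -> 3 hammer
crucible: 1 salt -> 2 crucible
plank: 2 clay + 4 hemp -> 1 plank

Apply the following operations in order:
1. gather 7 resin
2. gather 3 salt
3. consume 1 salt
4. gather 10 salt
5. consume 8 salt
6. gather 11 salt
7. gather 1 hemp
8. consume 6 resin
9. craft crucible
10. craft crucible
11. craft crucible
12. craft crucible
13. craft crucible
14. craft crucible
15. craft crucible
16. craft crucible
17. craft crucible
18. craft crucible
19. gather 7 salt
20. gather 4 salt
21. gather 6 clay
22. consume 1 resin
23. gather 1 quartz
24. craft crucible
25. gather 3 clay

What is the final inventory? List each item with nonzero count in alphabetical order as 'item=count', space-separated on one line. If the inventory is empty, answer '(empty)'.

Answer: clay=9 crucible=22 hemp=1 quartz=1 salt=15

Derivation:
After 1 (gather 7 resin): resin=7
After 2 (gather 3 salt): resin=7 salt=3
After 3 (consume 1 salt): resin=7 salt=2
After 4 (gather 10 salt): resin=7 salt=12
After 5 (consume 8 salt): resin=7 salt=4
After 6 (gather 11 salt): resin=7 salt=15
After 7 (gather 1 hemp): hemp=1 resin=7 salt=15
After 8 (consume 6 resin): hemp=1 resin=1 salt=15
After 9 (craft crucible): crucible=2 hemp=1 resin=1 salt=14
After 10 (craft crucible): crucible=4 hemp=1 resin=1 salt=13
After 11 (craft crucible): crucible=6 hemp=1 resin=1 salt=12
After 12 (craft crucible): crucible=8 hemp=1 resin=1 salt=11
After 13 (craft crucible): crucible=10 hemp=1 resin=1 salt=10
After 14 (craft crucible): crucible=12 hemp=1 resin=1 salt=9
After 15 (craft crucible): crucible=14 hemp=1 resin=1 salt=8
After 16 (craft crucible): crucible=16 hemp=1 resin=1 salt=7
After 17 (craft crucible): crucible=18 hemp=1 resin=1 salt=6
After 18 (craft crucible): crucible=20 hemp=1 resin=1 salt=5
After 19 (gather 7 salt): crucible=20 hemp=1 resin=1 salt=12
After 20 (gather 4 salt): crucible=20 hemp=1 resin=1 salt=16
After 21 (gather 6 clay): clay=6 crucible=20 hemp=1 resin=1 salt=16
After 22 (consume 1 resin): clay=6 crucible=20 hemp=1 salt=16
After 23 (gather 1 quartz): clay=6 crucible=20 hemp=1 quartz=1 salt=16
After 24 (craft crucible): clay=6 crucible=22 hemp=1 quartz=1 salt=15
After 25 (gather 3 clay): clay=9 crucible=22 hemp=1 quartz=1 salt=15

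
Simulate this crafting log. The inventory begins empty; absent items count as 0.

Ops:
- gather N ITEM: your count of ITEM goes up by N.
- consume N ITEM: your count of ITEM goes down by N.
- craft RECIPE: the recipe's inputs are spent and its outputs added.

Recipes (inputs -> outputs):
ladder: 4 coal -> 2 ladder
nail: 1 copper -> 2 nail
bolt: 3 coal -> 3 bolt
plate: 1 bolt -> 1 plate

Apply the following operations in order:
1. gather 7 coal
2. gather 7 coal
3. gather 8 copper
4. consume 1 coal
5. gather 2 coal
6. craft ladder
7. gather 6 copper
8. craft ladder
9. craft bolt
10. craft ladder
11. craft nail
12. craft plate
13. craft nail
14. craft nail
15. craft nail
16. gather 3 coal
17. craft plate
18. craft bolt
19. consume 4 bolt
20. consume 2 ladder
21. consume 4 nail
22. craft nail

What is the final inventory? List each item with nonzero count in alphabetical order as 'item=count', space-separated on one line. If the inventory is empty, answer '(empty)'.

Answer: copper=9 ladder=4 nail=6 plate=2

Derivation:
After 1 (gather 7 coal): coal=7
After 2 (gather 7 coal): coal=14
After 3 (gather 8 copper): coal=14 copper=8
After 4 (consume 1 coal): coal=13 copper=8
After 5 (gather 2 coal): coal=15 copper=8
After 6 (craft ladder): coal=11 copper=8 ladder=2
After 7 (gather 6 copper): coal=11 copper=14 ladder=2
After 8 (craft ladder): coal=7 copper=14 ladder=4
After 9 (craft bolt): bolt=3 coal=4 copper=14 ladder=4
After 10 (craft ladder): bolt=3 copper=14 ladder=6
After 11 (craft nail): bolt=3 copper=13 ladder=6 nail=2
After 12 (craft plate): bolt=2 copper=13 ladder=6 nail=2 plate=1
After 13 (craft nail): bolt=2 copper=12 ladder=6 nail=4 plate=1
After 14 (craft nail): bolt=2 copper=11 ladder=6 nail=6 plate=1
After 15 (craft nail): bolt=2 copper=10 ladder=6 nail=8 plate=1
After 16 (gather 3 coal): bolt=2 coal=3 copper=10 ladder=6 nail=8 plate=1
After 17 (craft plate): bolt=1 coal=3 copper=10 ladder=6 nail=8 plate=2
After 18 (craft bolt): bolt=4 copper=10 ladder=6 nail=8 plate=2
After 19 (consume 4 bolt): copper=10 ladder=6 nail=8 plate=2
After 20 (consume 2 ladder): copper=10 ladder=4 nail=8 plate=2
After 21 (consume 4 nail): copper=10 ladder=4 nail=4 plate=2
After 22 (craft nail): copper=9 ladder=4 nail=6 plate=2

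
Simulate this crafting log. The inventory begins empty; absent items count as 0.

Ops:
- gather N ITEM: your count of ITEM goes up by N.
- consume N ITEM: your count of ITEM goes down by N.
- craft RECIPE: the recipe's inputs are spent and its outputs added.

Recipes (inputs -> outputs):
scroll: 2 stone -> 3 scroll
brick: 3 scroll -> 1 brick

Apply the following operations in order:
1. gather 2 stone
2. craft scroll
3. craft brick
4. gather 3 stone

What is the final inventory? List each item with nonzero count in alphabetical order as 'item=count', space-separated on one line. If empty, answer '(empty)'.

After 1 (gather 2 stone): stone=2
After 2 (craft scroll): scroll=3
After 3 (craft brick): brick=1
After 4 (gather 3 stone): brick=1 stone=3

Answer: brick=1 stone=3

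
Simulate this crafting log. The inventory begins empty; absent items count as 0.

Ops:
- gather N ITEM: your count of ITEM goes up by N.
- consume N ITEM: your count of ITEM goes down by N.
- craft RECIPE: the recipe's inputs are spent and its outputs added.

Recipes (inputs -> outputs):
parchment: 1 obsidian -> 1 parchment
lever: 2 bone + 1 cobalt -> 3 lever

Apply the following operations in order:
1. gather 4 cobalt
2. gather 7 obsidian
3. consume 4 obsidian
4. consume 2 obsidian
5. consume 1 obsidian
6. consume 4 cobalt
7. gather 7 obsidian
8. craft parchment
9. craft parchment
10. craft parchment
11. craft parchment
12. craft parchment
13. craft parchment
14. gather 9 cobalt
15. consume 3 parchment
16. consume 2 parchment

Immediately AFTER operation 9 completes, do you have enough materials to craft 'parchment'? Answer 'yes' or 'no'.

After 1 (gather 4 cobalt): cobalt=4
After 2 (gather 7 obsidian): cobalt=4 obsidian=7
After 3 (consume 4 obsidian): cobalt=4 obsidian=3
After 4 (consume 2 obsidian): cobalt=4 obsidian=1
After 5 (consume 1 obsidian): cobalt=4
After 6 (consume 4 cobalt): (empty)
After 7 (gather 7 obsidian): obsidian=7
After 8 (craft parchment): obsidian=6 parchment=1
After 9 (craft parchment): obsidian=5 parchment=2

Answer: yes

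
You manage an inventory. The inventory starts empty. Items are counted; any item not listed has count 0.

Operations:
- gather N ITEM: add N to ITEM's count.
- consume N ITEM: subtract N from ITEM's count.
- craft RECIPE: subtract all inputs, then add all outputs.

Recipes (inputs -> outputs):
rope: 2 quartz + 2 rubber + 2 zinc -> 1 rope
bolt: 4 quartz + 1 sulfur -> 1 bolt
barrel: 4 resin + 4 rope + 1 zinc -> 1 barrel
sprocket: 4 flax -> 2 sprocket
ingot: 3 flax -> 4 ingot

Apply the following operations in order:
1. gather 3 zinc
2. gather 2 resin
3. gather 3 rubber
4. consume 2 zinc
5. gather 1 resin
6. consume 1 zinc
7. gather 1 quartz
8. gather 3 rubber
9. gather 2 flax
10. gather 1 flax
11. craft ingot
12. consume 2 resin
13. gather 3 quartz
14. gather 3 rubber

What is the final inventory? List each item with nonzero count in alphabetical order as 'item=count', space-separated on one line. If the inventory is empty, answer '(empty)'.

Answer: ingot=4 quartz=4 resin=1 rubber=9

Derivation:
After 1 (gather 3 zinc): zinc=3
After 2 (gather 2 resin): resin=2 zinc=3
After 3 (gather 3 rubber): resin=2 rubber=3 zinc=3
After 4 (consume 2 zinc): resin=2 rubber=3 zinc=1
After 5 (gather 1 resin): resin=3 rubber=3 zinc=1
After 6 (consume 1 zinc): resin=3 rubber=3
After 7 (gather 1 quartz): quartz=1 resin=3 rubber=3
After 8 (gather 3 rubber): quartz=1 resin=3 rubber=6
After 9 (gather 2 flax): flax=2 quartz=1 resin=3 rubber=6
After 10 (gather 1 flax): flax=3 quartz=1 resin=3 rubber=6
After 11 (craft ingot): ingot=4 quartz=1 resin=3 rubber=6
After 12 (consume 2 resin): ingot=4 quartz=1 resin=1 rubber=6
After 13 (gather 3 quartz): ingot=4 quartz=4 resin=1 rubber=6
After 14 (gather 3 rubber): ingot=4 quartz=4 resin=1 rubber=9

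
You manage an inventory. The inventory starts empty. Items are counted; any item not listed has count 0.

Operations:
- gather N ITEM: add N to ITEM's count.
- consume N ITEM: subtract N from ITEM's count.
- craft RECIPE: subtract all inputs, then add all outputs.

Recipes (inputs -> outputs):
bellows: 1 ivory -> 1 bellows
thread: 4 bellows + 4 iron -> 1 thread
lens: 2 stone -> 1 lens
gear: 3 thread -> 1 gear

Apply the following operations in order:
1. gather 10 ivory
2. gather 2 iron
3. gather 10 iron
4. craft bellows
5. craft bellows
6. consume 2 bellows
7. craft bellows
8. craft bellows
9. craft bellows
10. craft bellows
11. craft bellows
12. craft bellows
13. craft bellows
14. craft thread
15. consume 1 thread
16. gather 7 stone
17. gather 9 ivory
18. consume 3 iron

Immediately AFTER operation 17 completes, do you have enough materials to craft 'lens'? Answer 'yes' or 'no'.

After 1 (gather 10 ivory): ivory=10
After 2 (gather 2 iron): iron=2 ivory=10
After 3 (gather 10 iron): iron=12 ivory=10
After 4 (craft bellows): bellows=1 iron=12 ivory=9
After 5 (craft bellows): bellows=2 iron=12 ivory=8
After 6 (consume 2 bellows): iron=12 ivory=8
After 7 (craft bellows): bellows=1 iron=12 ivory=7
After 8 (craft bellows): bellows=2 iron=12 ivory=6
After 9 (craft bellows): bellows=3 iron=12 ivory=5
After 10 (craft bellows): bellows=4 iron=12 ivory=4
After 11 (craft bellows): bellows=5 iron=12 ivory=3
After 12 (craft bellows): bellows=6 iron=12 ivory=2
After 13 (craft bellows): bellows=7 iron=12 ivory=1
After 14 (craft thread): bellows=3 iron=8 ivory=1 thread=1
After 15 (consume 1 thread): bellows=3 iron=8 ivory=1
After 16 (gather 7 stone): bellows=3 iron=8 ivory=1 stone=7
After 17 (gather 9 ivory): bellows=3 iron=8 ivory=10 stone=7

Answer: yes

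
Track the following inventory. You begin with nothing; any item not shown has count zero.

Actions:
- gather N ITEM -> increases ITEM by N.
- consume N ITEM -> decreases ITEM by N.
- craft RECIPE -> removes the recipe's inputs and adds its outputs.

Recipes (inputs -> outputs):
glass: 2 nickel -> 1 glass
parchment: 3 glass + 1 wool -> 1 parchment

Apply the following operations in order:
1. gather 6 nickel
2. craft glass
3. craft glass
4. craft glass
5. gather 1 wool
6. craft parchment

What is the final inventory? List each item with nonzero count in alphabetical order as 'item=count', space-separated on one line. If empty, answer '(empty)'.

Answer: parchment=1

Derivation:
After 1 (gather 6 nickel): nickel=6
After 2 (craft glass): glass=1 nickel=4
After 3 (craft glass): glass=2 nickel=2
After 4 (craft glass): glass=3
After 5 (gather 1 wool): glass=3 wool=1
After 6 (craft parchment): parchment=1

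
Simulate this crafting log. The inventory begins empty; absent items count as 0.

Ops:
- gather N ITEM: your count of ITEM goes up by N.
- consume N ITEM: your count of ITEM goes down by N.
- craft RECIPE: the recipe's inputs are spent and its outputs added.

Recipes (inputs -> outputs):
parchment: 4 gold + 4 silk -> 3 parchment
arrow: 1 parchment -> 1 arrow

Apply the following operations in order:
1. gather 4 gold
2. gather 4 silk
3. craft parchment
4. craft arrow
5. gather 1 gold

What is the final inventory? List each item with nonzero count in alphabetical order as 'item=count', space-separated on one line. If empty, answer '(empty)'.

Answer: arrow=1 gold=1 parchment=2

Derivation:
After 1 (gather 4 gold): gold=4
After 2 (gather 4 silk): gold=4 silk=4
After 3 (craft parchment): parchment=3
After 4 (craft arrow): arrow=1 parchment=2
After 5 (gather 1 gold): arrow=1 gold=1 parchment=2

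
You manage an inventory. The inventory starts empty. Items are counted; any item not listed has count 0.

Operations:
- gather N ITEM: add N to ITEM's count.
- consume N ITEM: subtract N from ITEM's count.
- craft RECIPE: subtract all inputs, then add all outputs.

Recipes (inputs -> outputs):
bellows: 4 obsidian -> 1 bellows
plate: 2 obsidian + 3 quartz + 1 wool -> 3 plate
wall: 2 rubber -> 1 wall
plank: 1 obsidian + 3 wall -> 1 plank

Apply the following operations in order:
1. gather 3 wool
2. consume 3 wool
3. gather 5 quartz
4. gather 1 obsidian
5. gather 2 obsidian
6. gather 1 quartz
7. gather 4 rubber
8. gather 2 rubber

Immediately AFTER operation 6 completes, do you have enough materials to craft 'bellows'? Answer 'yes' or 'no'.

Answer: no

Derivation:
After 1 (gather 3 wool): wool=3
After 2 (consume 3 wool): (empty)
After 3 (gather 5 quartz): quartz=5
After 4 (gather 1 obsidian): obsidian=1 quartz=5
After 5 (gather 2 obsidian): obsidian=3 quartz=5
After 6 (gather 1 quartz): obsidian=3 quartz=6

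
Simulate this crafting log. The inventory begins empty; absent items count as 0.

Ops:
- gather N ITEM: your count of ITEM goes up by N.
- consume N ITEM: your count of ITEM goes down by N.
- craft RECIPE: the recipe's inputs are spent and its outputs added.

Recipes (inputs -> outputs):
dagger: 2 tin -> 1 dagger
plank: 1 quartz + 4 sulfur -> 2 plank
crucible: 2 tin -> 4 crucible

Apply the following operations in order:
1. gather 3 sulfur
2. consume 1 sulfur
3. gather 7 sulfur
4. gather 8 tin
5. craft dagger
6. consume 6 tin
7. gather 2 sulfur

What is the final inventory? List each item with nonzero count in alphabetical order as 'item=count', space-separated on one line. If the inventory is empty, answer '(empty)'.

Answer: dagger=1 sulfur=11

Derivation:
After 1 (gather 3 sulfur): sulfur=3
After 2 (consume 1 sulfur): sulfur=2
After 3 (gather 7 sulfur): sulfur=9
After 4 (gather 8 tin): sulfur=9 tin=8
After 5 (craft dagger): dagger=1 sulfur=9 tin=6
After 6 (consume 6 tin): dagger=1 sulfur=9
After 7 (gather 2 sulfur): dagger=1 sulfur=11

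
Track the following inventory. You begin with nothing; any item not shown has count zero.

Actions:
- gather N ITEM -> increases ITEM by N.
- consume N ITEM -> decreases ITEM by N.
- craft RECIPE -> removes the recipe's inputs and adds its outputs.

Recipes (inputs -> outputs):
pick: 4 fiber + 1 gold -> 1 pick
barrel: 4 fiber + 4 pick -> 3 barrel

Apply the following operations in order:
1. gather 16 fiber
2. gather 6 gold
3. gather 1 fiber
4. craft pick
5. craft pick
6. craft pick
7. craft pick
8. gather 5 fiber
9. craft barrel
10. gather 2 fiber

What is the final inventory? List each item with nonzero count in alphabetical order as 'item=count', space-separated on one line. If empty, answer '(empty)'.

After 1 (gather 16 fiber): fiber=16
After 2 (gather 6 gold): fiber=16 gold=6
After 3 (gather 1 fiber): fiber=17 gold=6
After 4 (craft pick): fiber=13 gold=5 pick=1
After 5 (craft pick): fiber=9 gold=4 pick=2
After 6 (craft pick): fiber=5 gold=3 pick=3
After 7 (craft pick): fiber=1 gold=2 pick=4
After 8 (gather 5 fiber): fiber=6 gold=2 pick=4
After 9 (craft barrel): barrel=3 fiber=2 gold=2
After 10 (gather 2 fiber): barrel=3 fiber=4 gold=2

Answer: barrel=3 fiber=4 gold=2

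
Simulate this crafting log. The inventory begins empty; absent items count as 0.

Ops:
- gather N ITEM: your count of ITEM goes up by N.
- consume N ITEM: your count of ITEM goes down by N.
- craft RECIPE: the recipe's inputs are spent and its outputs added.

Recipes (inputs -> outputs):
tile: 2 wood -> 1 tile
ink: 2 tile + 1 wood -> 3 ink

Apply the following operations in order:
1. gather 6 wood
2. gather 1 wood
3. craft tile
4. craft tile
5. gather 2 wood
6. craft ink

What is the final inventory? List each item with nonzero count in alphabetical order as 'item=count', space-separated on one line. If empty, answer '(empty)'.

After 1 (gather 6 wood): wood=6
After 2 (gather 1 wood): wood=7
After 3 (craft tile): tile=1 wood=5
After 4 (craft tile): tile=2 wood=3
After 5 (gather 2 wood): tile=2 wood=5
After 6 (craft ink): ink=3 wood=4

Answer: ink=3 wood=4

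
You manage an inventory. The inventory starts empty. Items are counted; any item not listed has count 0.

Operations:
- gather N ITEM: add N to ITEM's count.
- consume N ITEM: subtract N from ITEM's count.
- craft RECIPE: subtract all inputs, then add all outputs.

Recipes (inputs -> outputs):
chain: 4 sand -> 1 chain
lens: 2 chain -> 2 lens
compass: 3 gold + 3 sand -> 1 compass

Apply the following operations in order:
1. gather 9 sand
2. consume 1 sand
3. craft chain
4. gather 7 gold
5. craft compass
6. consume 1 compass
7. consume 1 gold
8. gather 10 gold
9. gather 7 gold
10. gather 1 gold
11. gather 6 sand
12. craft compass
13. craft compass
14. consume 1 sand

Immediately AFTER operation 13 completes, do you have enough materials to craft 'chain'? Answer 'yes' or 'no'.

Answer: no

Derivation:
After 1 (gather 9 sand): sand=9
After 2 (consume 1 sand): sand=8
After 3 (craft chain): chain=1 sand=4
After 4 (gather 7 gold): chain=1 gold=7 sand=4
After 5 (craft compass): chain=1 compass=1 gold=4 sand=1
After 6 (consume 1 compass): chain=1 gold=4 sand=1
After 7 (consume 1 gold): chain=1 gold=3 sand=1
After 8 (gather 10 gold): chain=1 gold=13 sand=1
After 9 (gather 7 gold): chain=1 gold=20 sand=1
After 10 (gather 1 gold): chain=1 gold=21 sand=1
After 11 (gather 6 sand): chain=1 gold=21 sand=7
After 12 (craft compass): chain=1 compass=1 gold=18 sand=4
After 13 (craft compass): chain=1 compass=2 gold=15 sand=1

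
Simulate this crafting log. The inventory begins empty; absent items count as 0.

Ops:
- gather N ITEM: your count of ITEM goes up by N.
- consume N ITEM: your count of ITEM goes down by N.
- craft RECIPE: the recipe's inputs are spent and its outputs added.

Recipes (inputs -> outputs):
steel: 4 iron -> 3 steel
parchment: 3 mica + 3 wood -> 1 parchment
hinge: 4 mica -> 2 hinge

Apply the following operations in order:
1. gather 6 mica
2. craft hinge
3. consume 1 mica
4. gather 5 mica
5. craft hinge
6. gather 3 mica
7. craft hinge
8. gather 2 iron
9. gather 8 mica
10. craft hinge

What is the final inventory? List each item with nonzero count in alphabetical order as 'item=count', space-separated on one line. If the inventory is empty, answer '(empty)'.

After 1 (gather 6 mica): mica=6
After 2 (craft hinge): hinge=2 mica=2
After 3 (consume 1 mica): hinge=2 mica=1
After 4 (gather 5 mica): hinge=2 mica=6
After 5 (craft hinge): hinge=4 mica=2
After 6 (gather 3 mica): hinge=4 mica=5
After 7 (craft hinge): hinge=6 mica=1
After 8 (gather 2 iron): hinge=6 iron=2 mica=1
After 9 (gather 8 mica): hinge=6 iron=2 mica=9
After 10 (craft hinge): hinge=8 iron=2 mica=5

Answer: hinge=8 iron=2 mica=5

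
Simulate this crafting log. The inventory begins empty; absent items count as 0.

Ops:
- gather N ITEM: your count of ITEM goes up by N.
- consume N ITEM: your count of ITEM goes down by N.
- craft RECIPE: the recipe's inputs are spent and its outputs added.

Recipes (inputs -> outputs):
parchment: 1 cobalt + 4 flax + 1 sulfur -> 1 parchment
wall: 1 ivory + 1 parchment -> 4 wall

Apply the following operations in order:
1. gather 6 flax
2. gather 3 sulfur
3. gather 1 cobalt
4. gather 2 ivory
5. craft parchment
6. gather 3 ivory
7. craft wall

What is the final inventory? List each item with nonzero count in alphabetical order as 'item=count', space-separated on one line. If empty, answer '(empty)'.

Answer: flax=2 ivory=4 sulfur=2 wall=4

Derivation:
After 1 (gather 6 flax): flax=6
After 2 (gather 3 sulfur): flax=6 sulfur=3
After 3 (gather 1 cobalt): cobalt=1 flax=6 sulfur=3
After 4 (gather 2 ivory): cobalt=1 flax=6 ivory=2 sulfur=3
After 5 (craft parchment): flax=2 ivory=2 parchment=1 sulfur=2
After 6 (gather 3 ivory): flax=2 ivory=5 parchment=1 sulfur=2
After 7 (craft wall): flax=2 ivory=4 sulfur=2 wall=4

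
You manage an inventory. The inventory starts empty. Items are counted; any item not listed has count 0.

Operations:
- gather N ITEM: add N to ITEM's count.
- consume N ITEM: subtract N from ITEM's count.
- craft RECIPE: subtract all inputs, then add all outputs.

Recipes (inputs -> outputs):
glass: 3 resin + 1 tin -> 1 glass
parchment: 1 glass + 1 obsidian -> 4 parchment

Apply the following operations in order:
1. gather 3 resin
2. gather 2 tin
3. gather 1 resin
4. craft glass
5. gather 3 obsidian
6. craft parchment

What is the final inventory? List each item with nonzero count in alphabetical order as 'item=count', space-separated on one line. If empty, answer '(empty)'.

After 1 (gather 3 resin): resin=3
After 2 (gather 2 tin): resin=3 tin=2
After 3 (gather 1 resin): resin=4 tin=2
After 4 (craft glass): glass=1 resin=1 tin=1
After 5 (gather 3 obsidian): glass=1 obsidian=3 resin=1 tin=1
After 6 (craft parchment): obsidian=2 parchment=4 resin=1 tin=1

Answer: obsidian=2 parchment=4 resin=1 tin=1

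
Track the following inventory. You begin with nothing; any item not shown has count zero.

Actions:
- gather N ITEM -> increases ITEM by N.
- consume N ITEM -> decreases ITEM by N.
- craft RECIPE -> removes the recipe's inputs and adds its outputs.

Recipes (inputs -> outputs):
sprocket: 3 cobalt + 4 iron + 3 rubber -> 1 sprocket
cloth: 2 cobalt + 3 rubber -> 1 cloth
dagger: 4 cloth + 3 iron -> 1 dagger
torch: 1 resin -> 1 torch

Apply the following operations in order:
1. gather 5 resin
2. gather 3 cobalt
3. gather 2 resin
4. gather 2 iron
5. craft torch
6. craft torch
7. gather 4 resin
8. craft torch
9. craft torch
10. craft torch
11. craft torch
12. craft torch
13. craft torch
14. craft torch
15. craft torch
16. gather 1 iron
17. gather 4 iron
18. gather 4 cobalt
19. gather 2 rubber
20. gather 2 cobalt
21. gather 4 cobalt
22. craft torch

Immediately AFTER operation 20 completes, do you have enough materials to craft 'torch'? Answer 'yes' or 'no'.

Answer: yes

Derivation:
After 1 (gather 5 resin): resin=5
After 2 (gather 3 cobalt): cobalt=3 resin=5
After 3 (gather 2 resin): cobalt=3 resin=7
After 4 (gather 2 iron): cobalt=3 iron=2 resin=7
After 5 (craft torch): cobalt=3 iron=2 resin=6 torch=1
After 6 (craft torch): cobalt=3 iron=2 resin=5 torch=2
After 7 (gather 4 resin): cobalt=3 iron=2 resin=9 torch=2
After 8 (craft torch): cobalt=3 iron=2 resin=8 torch=3
After 9 (craft torch): cobalt=3 iron=2 resin=7 torch=4
After 10 (craft torch): cobalt=3 iron=2 resin=6 torch=5
After 11 (craft torch): cobalt=3 iron=2 resin=5 torch=6
After 12 (craft torch): cobalt=3 iron=2 resin=4 torch=7
After 13 (craft torch): cobalt=3 iron=2 resin=3 torch=8
After 14 (craft torch): cobalt=3 iron=2 resin=2 torch=9
After 15 (craft torch): cobalt=3 iron=2 resin=1 torch=10
After 16 (gather 1 iron): cobalt=3 iron=3 resin=1 torch=10
After 17 (gather 4 iron): cobalt=3 iron=7 resin=1 torch=10
After 18 (gather 4 cobalt): cobalt=7 iron=7 resin=1 torch=10
After 19 (gather 2 rubber): cobalt=7 iron=7 resin=1 rubber=2 torch=10
After 20 (gather 2 cobalt): cobalt=9 iron=7 resin=1 rubber=2 torch=10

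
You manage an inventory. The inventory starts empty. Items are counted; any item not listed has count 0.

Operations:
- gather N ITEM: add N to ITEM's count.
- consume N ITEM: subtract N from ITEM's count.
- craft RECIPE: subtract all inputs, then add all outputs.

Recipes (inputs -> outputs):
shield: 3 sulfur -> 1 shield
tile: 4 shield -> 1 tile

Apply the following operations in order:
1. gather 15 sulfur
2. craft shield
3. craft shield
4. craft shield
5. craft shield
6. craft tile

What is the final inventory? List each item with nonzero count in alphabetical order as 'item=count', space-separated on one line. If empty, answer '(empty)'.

Answer: sulfur=3 tile=1

Derivation:
After 1 (gather 15 sulfur): sulfur=15
After 2 (craft shield): shield=1 sulfur=12
After 3 (craft shield): shield=2 sulfur=9
After 4 (craft shield): shield=3 sulfur=6
After 5 (craft shield): shield=4 sulfur=3
After 6 (craft tile): sulfur=3 tile=1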